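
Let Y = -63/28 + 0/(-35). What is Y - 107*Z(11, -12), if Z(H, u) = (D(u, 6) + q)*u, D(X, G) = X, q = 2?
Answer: -51369/4 ≈ -12842.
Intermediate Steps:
Y = -9/4 (Y = -63*1/28 + 0*(-1/35) = -9/4 + 0 = -9/4 ≈ -2.2500)
Z(H, u) = u*(2 + u) (Z(H, u) = (u + 2)*u = (2 + u)*u = u*(2 + u))
Y - 107*Z(11, -12) = -9/4 - (-1284)*(2 - 12) = -9/4 - (-1284)*(-10) = -9/4 - 107*120 = -9/4 - 12840 = -51369/4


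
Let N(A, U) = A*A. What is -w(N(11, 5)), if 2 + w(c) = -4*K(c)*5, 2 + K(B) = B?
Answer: 2382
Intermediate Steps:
K(B) = -2 + B
N(A, U) = A**2
w(c) = 38 - 20*c (w(c) = -2 - 4*(-2 + c)*5 = -2 + (8 - 4*c)*5 = -2 + (40 - 20*c) = 38 - 20*c)
-w(N(11, 5)) = -(38 - 20*11**2) = -(38 - 20*121) = -(38 - 2420) = -1*(-2382) = 2382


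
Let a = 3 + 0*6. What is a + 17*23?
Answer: 394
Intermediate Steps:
a = 3 (a = 3 + 0 = 3)
a + 17*23 = 3 + 17*23 = 3 + 391 = 394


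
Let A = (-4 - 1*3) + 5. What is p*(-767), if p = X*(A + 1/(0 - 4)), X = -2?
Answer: -6903/2 ≈ -3451.5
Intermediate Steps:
A = -2 (A = (-4 - 3) + 5 = -7 + 5 = -2)
p = 9/2 (p = -2*(-2 + 1/(0 - 4)) = -2*(-2 + 1/(-4)) = -2*(-2 - ¼) = -2*(-9/4) = 9/2 ≈ 4.5000)
p*(-767) = (9/2)*(-767) = -6903/2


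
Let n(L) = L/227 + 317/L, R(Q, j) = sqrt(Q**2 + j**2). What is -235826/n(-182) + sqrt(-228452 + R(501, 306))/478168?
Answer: 9742915364/105083 + sqrt(-228452 + 3*sqrt(38293))/478168 ≈ 92716.0 + 0.00099829*I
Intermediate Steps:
n(L) = 317/L + L/227 (n(L) = L*(1/227) + 317/L = L/227 + 317/L = 317/L + L/227)
-235826/n(-182) + sqrt(-228452 + R(501, 306))/478168 = -235826/(317/(-182) + (1/227)*(-182)) + sqrt(-228452 + sqrt(501**2 + 306**2))/478168 = -235826/(317*(-1/182) - 182/227) + sqrt(-228452 + sqrt(251001 + 93636))*(1/478168) = -235826/(-317/182 - 182/227) + sqrt(-228452 + sqrt(344637))*(1/478168) = -235826/(-105083/41314) + sqrt(-228452 + 3*sqrt(38293))*(1/478168) = -235826*(-41314/105083) + sqrt(-228452 + 3*sqrt(38293))/478168 = 9742915364/105083 + sqrt(-228452 + 3*sqrt(38293))/478168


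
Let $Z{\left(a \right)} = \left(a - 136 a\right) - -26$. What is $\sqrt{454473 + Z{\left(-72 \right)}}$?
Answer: $\sqrt{464219} \approx 681.34$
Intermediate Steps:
$Z{\left(a \right)} = 26 - 135 a$ ($Z{\left(a \right)} = - 135 a + 26 = 26 - 135 a$)
$\sqrt{454473 + Z{\left(-72 \right)}} = \sqrt{454473 + \left(26 - -9720\right)} = \sqrt{454473 + \left(26 + 9720\right)} = \sqrt{454473 + 9746} = \sqrt{464219}$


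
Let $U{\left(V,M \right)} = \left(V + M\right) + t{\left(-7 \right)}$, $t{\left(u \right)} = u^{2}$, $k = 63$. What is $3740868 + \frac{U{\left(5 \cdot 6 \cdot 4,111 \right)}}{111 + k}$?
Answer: $\frac{325455656}{87} \approx 3.7409 \cdot 10^{6}$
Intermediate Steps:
$U{\left(V,M \right)} = 49 + M + V$ ($U{\left(V,M \right)} = \left(V + M\right) + \left(-7\right)^{2} = \left(M + V\right) + 49 = 49 + M + V$)
$3740868 + \frac{U{\left(5 \cdot 6 \cdot 4,111 \right)}}{111 + k} = 3740868 + \frac{49 + 111 + 5 \cdot 6 \cdot 4}{111 + 63} = 3740868 + \frac{49 + 111 + 30 \cdot 4}{174} = 3740868 + \frac{49 + 111 + 120}{174} = 3740868 + \frac{1}{174} \cdot 280 = 3740868 + \frac{140}{87} = \frac{325455656}{87}$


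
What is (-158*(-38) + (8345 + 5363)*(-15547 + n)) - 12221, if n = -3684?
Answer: -263624765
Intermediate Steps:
(-158*(-38) + (8345 + 5363)*(-15547 + n)) - 12221 = (-158*(-38) + (8345 + 5363)*(-15547 - 3684)) - 12221 = (6004 + 13708*(-19231)) - 12221 = (6004 - 263618548) - 12221 = -263612544 - 12221 = -263624765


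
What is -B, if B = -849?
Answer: 849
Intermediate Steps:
-B = -1*(-849) = 849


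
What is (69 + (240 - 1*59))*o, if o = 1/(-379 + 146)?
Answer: -250/233 ≈ -1.0730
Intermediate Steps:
o = -1/233 (o = 1/(-233) = -1/233 ≈ -0.0042918)
(69 + (240 - 1*59))*o = (69 + (240 - 1*59))*(-1/233) = (69 + (240 - 59))*(-1/233) = (69 + 181)*(-1/233) = 250*(-1/233) = -250/233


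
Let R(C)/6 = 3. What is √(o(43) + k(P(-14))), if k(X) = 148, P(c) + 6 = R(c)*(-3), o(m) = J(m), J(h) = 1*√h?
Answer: √(148 + √43) ≈ 12.432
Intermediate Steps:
J(h) = √h
o(m) = √m
R(C) = 18 (R(C) = 6*3 = 18)
P(c) = -60 (P(c) = -6 + 18*(-3) = -6 - 54 = -60)
√(o(43) + k(P(-14))) = √(√43 + 148) = √(148 + √43)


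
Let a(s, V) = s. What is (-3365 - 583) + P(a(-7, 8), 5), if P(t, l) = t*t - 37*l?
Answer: -4084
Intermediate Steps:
P(t, l) = t² - 37*l
(-3365 - 583) + P(a(-7, 8), 5) = (-3365 - 583) + ((-7)² - 37*5) = -3948 + (49 - 185) = -3948 - 136 = -4084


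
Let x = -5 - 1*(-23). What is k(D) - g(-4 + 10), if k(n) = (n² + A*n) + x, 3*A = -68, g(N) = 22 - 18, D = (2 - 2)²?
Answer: 14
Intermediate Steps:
x = 18 (x = -5 + 23 = 18)
D = 0 (D = 0² = 0)
g(N) = 4
A = -68/3 (A = (⅓)*(-68) = -68/3 ≈ -22.667)
k(n) = 18 + n² - 68*n/3 (k(n) = (n² - 68*n/3) + 18 = 18 + n² - 68*n/3)
k(D) - g(-4 + 10) = (18 + 0² - 68/3*0) - 1*4 = (18 + 0 + 0) - 4 = 18 - 4 = 14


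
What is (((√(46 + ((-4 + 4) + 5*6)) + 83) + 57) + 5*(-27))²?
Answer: 101 + 20*√19 ≈ 188.18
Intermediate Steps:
(((√(46 + ((-4 + 4) + 5*6)) + 83) + 57) + 5*(-27))² = (((√(46 + (0 + 30)) + 83) + 57) - 135)² = (((√(46 + 30) + 83) + 57) - 135)² = (((√76 + 83) + 57) - 135)² = (((2*√19 + 83) + 57) - 135)² = (((83 + 2*√19) + 57) - 135)² = ((140 + 2*√19) - 135)² = (5 + 2*√19)²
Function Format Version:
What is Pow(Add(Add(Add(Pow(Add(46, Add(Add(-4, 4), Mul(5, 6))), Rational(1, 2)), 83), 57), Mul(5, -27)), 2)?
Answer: Add(101, Mul(20, Pow(19, Rational(1, 2)))) ≈ 188.18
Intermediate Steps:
Pow(Add(Add(Add(Pow(Add(46, Add(Add(-4, 4), Mul(5, 6))), Rational(1, 2)), 83), 57), Mul(5, -27)), 2) = Pow(Add(Add(Add(Pow(Add(46, Add(0, 30)), Rational(1, 2)), 83), 57), -135), 2) = Pow(Add(Add(Add(Pow(Add(46, 30), Rational(1, 2)), 83), 57), -135), 2) = Pow(Add(Add(Add(Pow(76, Rational(1, 2)), 83), 57), -135), 2) = Pow(Add(Add(Add(Mul(2, Pow(19, Rational(1, 2))), 83), 57), -135), 2) = Pow(Add(Add(Add(83, Mul(2, Pow(19, Rational(1, 2)))), 57), -135), 2) = Pow(Add(Add(140, Mul(2, Pow(19, Rational(1, 2)))), -135), 2) = Pow(Add(5, Mul(2, Pow(19, Rational(1, 2)))), 2)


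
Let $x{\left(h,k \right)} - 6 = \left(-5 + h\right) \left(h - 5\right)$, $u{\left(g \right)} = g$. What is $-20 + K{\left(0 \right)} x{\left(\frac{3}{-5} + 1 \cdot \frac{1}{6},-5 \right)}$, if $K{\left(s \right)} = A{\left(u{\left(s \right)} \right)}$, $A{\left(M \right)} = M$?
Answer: $-20$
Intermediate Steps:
$K{\left(s \right)} = s$
$x{\left(h,k \right)} = 6 + \left(-5 + h\right)^{2}$ ($x{\left(h,k \right)} = 6 + \left(-5 + h\right) \left(h - 5\right) = 6 + \left(-5 + h\right) \left(-5 + h\right) = 6 + \left(-5 + h\right)^{2}$)
$-20 + K{\left(0 \right)} x{\left(\frac{3}{-5} + 1 \cdot \frac{1}{6},-5 \right)} = -20 + 0 \left(6 + \left(-5 + \left(\frac{3}{-5} + 1 \cdot \frac{1}{6}\right)\right)^{2}\right) = -20 + 0 \left(6 + \left(-5 + \left(3 \left(- \frac{1}{5}\right) + 1 \cdot \frac{1}{6}\right)\right)^{2}\right) = -20 + 0 \left(6 + \left(-5 + \left(- \frac{3}{5} + \frac{1}{6}\right)\right)^{2}\right) = -20 + 0 \left(6 + \left(-5 - \frac{13}{30}\right)^{2}\right) = -20 + 0 \left(6 + \left(- \frac{163}{30}\right)^{2}\right) = -20 + 0 \left(6 + \frac{26569}{900}\right) = -20 + 0 \cdot \frac{31969}{900} = -20 + 0 = -20$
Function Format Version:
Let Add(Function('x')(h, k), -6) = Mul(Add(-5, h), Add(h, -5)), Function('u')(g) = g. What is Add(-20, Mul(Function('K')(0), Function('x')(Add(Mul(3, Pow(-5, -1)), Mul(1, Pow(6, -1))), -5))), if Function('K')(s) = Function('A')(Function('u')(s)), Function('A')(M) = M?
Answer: -20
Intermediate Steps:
Function('K')(s) = s
Function('x')(h, k) = Add(6, Pow(Add(-5, h), 2)) (Function('x')(h, k) = Add(6, Mul(Add(-5, h), Add(h, -5))) = Add(6, Mul(Add(-5, h), Add(-5, h))) = Add(6, Pow(Add(-5, h), 2)))
Add(-20, Mul(Function('K')(0), Function('x')(Add(Mul(3, Pow(-5, -1)), Mul(1, Pow(6, -1))), -5))) = Add(-20, Mul(0, Add(6, Pow(Add(-5, Add(Mul(3, Pow(-5, -1)), Mul(1, Pow(6, -1)))), 2)))) = Add(-20, Mul(0, Add(6, Pow(Add(-5, Add(Mul(3, Rational(-1, 5)), Mul(1, Rational(1, 6)))), 2)))) = Add(-20, Mul(0, Add(6, Pow(Add(-5, Add(Rational(-3, 5), Rational(1, 6))), 2)))) = Add(-20, Mul(0, Add(6, Pow(Add(-5, Rational(-13, 30)), 2)))) = Add(-20, Mul(0, Add(6, Pow(Rational(-163, 30), 2)))) = Add(-20, Mul(0, Add(6, Rational(26569, 900)))) = Add(-20, Mul(0, Rational(31969, 900))) = Add(-20, 0) = -20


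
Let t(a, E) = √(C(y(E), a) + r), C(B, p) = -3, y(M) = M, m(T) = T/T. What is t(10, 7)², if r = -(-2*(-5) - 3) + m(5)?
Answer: -9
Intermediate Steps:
m(T) = 1
r = -6 (r = -(-2*(-5) - 3) + 1 = -(10 - 3) + 1 = -1*7 + 1 = -7 + 1 = -6)
t(a, E) = 3*I (t(a, E) = √(-3 - 6) = √(-9) = 3*I)
t(10, 7)² = (3*I)² = -9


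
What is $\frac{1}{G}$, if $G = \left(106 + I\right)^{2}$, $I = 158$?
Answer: $\frac{1}{69696} \approx 1.4348 \cdot 10^{-5}$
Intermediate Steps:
$G = 69696$ ($G = \left(106 + 158\right)^{2} = 264^{2} = 69696$)
$\frac{1}{G} = \frac{1}{69696}$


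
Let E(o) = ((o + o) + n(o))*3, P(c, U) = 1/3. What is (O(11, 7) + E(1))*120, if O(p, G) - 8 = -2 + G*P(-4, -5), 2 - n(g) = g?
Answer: 2080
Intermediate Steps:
n(g) = 2 - g
P(c, U) = ⅓
O(p, G) = 6 + G/3 (O(p, G) = 8 + (-2 + G*(⅓)) = 8 + (-2 + G/3) = 6 + G/3)
E(o) = 6 + 3*o (E(o) = ((o + o) + (2 - o))*3 = (2*o + (2 - o))*3 = (2 + o)*3 = 6 + 3*o)
(O(11, 7) + E(1))*120 = ((6 + (⅓)*7) + (6 + 3*1))*120 = ((6 + 7/3) + (6 + 3))*120 = (25/3 + 9)*120 = (52/3)*120 = 2080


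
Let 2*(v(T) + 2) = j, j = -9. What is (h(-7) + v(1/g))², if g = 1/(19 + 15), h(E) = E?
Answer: 729/4 ≈ 182.25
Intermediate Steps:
g = 1/34 ≈ 0.029412
v(T) = -13/2 (v(T) = -2 + (½)*(-9) = -2 - 9/2 = -13/2)
(h(-7) + v(1/g))² = (-7 - 13/2)² = (-27/2)² = 729/4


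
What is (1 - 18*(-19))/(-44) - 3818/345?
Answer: -12449/660 ≈ -18.862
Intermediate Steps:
(1 - 18*(-19))/(-44) - 3818/345 = (1 + 342)*(-1/44) - 3818*1/345 = 343*(-1/44) - 166/15 = -343/44 - 166/15 = -12449/660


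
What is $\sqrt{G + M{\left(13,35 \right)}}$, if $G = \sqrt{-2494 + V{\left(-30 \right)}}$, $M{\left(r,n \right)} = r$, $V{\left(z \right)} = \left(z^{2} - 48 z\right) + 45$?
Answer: $\sqrt{13 + i \sqrt{109}} \approx 3.8518 + 1.3552 i$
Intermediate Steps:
$V{\left(z \right)} = 45 + z^{2} - 48 z$
$G = i \sqrt{109}$ ($G = \sqrt{-2494 + \left(45 + \left(-30\right)^{2} - -1440\right)} = \sqrt{-2494 + \left(45 + 900 + 1440\right)} = \sqrt{-2494 + 2385} = \sqrt{-109} = i \sqrt{109} \approx 10.44 i$)
$\sqrt{G + M{\left(13,35 \right)}} = \sqrt{i \sqrt{109} + 13} = \sqrt{13 + i \sqrt{109}}$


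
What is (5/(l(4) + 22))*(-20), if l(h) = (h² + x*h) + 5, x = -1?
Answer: -100/39 ≈ -2.5641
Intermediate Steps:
l(h) = 5 + h² - h (l(h) = (h² - h) + 5 = 5 + h² - h)
(5/(l(4) + 22))*(-20) = (5/((5 + 4² - 1*4) + 22))*(-20) = (5/((5 + 16 - 4) + 22))*(-20) = (5/(17 + 22))*(-20) = (5/39)*(-20) = -100/39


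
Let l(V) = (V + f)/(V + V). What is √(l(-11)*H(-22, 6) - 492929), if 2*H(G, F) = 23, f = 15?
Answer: 7*I*√1217238/11 ≈ 702.09*I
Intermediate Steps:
H(G, F) = 23/2 (H(G, F) = (½)*23 = 23/2)
l(V) = (15 + V)/(2*V) (l(V) = (V + 15)/(V + V) = (15 + V)/((2*V)) = (15 + V)*(1/(2*V)) = (15 + V)/(2*V))
√(l(-11)*H(-22, 6) - 492929) = √(((½)*(15 - 11)/(-11))*(23/2) - 492929) = √(((½)*(-1/11)*4)*(23/2) - 492929) = √(-2/11*23/2 - 492929) = √(-23/11 - 492929) = √(-5422242/11) = 7*I*√1217238/11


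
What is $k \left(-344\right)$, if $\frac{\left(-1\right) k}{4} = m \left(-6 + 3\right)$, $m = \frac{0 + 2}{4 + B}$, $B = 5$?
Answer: $- \frac{2752}{3} \approx -917.33$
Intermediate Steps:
$m = \frac{2}{9}$ ($m = \frac{0 + 2}{4 + 5} = \frac{2}{9} \approx 0.22222$)
$k = \frac{8}{3}$ ($k = - 4 \frac{2 \left(-6 + 3\right)}{9} = - 4 \cdot \frac{2}{9} \left(-3\right) = \left(-4\right) \left(- \frac{2}{3}\right) = \frac{8}{3} \approx 2.6667$)
$k \left(-344\right) = \frac{8}{3} \left(-344\right) = - \frac{2752}{3}$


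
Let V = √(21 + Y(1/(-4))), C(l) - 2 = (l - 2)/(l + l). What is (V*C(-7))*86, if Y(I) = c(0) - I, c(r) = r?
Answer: 1591*√85/14 ≈ 1047.7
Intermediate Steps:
C(l) = 2 + (-2 + l)/(2*l) (C(l) = 2 + (l - 2)/(l + l) = 2 + (-2 + l)/((2*l)) = 2 + (-2 + l)*(1/(2*l)) = 2 + (-2 + l)/(2*l))
Y(I) = -I (Y(I) = 0 - I = -I)
V = √85/2 (V = √(21 - 1/(-4)) = √(21 - 1*(-¼)) = √(21 + ¼) = √(85/4) = √85/2 ≈ 4.6098)
(V*C(-7))*86 = ((√85/2)*(5/2 - 1/(-7)))*86 = ((√85/2)*(5/2 - 1*(-⅐)))*86 = ((√85/2)*(5/2 + ⅐))*86 = ((√85/2)*(37/14))*86 = (37*√85/28)*86 = 1591*√85/14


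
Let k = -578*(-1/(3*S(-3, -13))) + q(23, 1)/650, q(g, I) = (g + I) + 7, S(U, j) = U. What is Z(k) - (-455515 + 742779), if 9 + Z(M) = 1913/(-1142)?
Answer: -328067679/1142 ≈ -2.8727e+5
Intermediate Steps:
q(g, I) = 7 + I + g (q(g, I) = (I + g) + 7 = 7 + I + g)
k = -375421/5850 (k = -578/((-3*(-3))) + (7 + 1 + 23)/650 = -578/9 + 31*(1/650) = -578*⅑ + 31/650 = -578/9 + 31/650 = -375421/5850 ≈ -64.175)
Z(M) = -12191/1142 (Z(M) = -9 + 1913/(-1142) = -9 + 1913*(-1/1142) = -9 - 1913/1142 = -12191/1142)
Z(k) - (-455515 + 742779) = -12191/1142 - (-455515 + 742779) = -12191/1142 - 1*287264 = -12191/1142 - 287264 = -328067679/1142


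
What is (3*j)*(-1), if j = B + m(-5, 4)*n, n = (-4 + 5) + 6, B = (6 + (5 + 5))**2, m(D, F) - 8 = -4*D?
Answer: -1356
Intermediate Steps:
m(D, F) = 8 - 4*D
B = 256 (B = (6 + 10)**2 = 16**2 = 256)
n = 7 (n = 1 + 6 = 7)
j = 452 (j = 256 + (8 - 4*(-5))*7 = 256 + (8 + 20)*7 = 256 + 28*7 = 256 + 196 = 452)
(3*j)*(-1) = (3*452)*(-1) = 1356*(-1) = -1356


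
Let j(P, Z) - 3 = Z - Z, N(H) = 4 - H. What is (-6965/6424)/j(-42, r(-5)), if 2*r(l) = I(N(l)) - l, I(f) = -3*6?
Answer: -6965/19272 ≈ -0.36141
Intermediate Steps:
I(f) = -18
r(l) = -9 - l/2 (r(l) = (-18 - l)/2 = -9 - l/2)
j(P, Z) = 3 (j(P, Z) = 3 + (Z - Z) = 3 + 0 = 3)
(-6965/6424)/j(-42, r(-5)) = -6965/6424/3 = -6965*1/6424*(⅓) = -6965/6424*⅓ = -6965/19272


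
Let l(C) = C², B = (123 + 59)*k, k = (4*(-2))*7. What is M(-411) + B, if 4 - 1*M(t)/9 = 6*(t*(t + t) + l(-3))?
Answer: -18254110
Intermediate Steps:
k = -56 (k = -8*7 = -56)
B = -10192 (B = (123 + 59)*(-56) = 182*(-56) = -10192)
M(t) = -450 - 108*t² (M(t) = 36 - 54*(t*(t + t) + (-3)²) = 36 - 54*(t*(2*t) + 9) = 36 - 54*(2*t² + 9) = 36 - 54*(9 + 2*t²) = 36 - 9*(54 + 12*t²) = 36 + (-486 - 108*t²) = -450 - 108*t²)
M(-411) + B = (-450 - 108*(-411)²) - 10192 = (-450 - 108*168921) - 10192 = (-450 - 18243468) - 10192 = -18243918 - 10192 = -18254110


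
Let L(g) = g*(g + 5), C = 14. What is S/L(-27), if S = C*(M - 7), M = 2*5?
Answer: 7/99 ≈ 0.070707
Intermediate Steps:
L(g) = g*(5 + g)
M = 10
S = 42 (S = 14*(10 - 7) = 14*3 = 42)
S/L(-27) = 42/((-27*(5 - 27))) = 42/((-27*(-22))) = 42/594 = 42*(1/594) = 7/99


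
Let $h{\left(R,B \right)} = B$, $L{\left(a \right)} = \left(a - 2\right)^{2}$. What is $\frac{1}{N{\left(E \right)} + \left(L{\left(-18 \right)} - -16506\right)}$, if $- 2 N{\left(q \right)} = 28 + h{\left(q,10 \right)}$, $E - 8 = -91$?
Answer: $\frac{1}{16887} \approx 5.9217 \cdot 10^{-5}$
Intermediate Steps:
$L{\left(a \right)} = \left(-2 + a\right)^{2}$
$E = -83$ ($E = 8 - 91 = -83$)
$N{\left(q \right)} = -19$ ($N{\left(q \right)} = - \frac{28 + 10}{2} = \left(- \frac{1}{2}\right) 38 = -19$)
$\frac{1}{N{\left(E \right)} + \left(L{\left(-18 \right)} - -16506\right)} = \frac{1}{-19 + \left(\left(-2 - 18\right)^{2} - -16506\right)} = \frac{1}{-19 + \left(\left(-20\right)^{2} + 16506\right)} = \frac{1}{-19 + \left(400 + 16506\right)} = \frac{1}{-19 + 16906} = \frac{1}{16887}$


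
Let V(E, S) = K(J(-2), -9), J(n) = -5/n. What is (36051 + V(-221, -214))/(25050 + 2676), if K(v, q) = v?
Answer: 72107/55452 ≈ 1.3004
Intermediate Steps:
V(E, S) = 5/2 (V(E, S) = -5/(-2) = -5*(-½) = 5/2)
(36051 + V(-221, -214))/(25050 + 2676) = (36051 + 5/2)/(25050 + 2676) = (72107/2)/27726 = (72107/2)*(1/27726) = 72107/55452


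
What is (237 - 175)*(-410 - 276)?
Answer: -42532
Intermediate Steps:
(237 - 175)*(-410 - 276) = 62*(-686) = -42532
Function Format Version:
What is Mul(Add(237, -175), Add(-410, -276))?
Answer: -42532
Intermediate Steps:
Mul(Add(237, -175), Add(-410, -276)) = Mul(62, -686) = -42532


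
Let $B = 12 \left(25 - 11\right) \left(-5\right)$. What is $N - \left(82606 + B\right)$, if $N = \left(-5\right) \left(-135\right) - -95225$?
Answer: $14134$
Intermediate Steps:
$B = -840$ ($B = 12 \left(25 - 11\right) \left(-5\right) = 12 \cdot 14 \left(-5\right) = 168 \left(-5\right) = -840$)
$N = 95900$ ($N = 675 + 95225 = 95900$)
$N - \left(82606 + B\right) = 95900 - 81766 = 14134$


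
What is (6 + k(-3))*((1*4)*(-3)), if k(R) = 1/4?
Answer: -75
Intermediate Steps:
k(R) = 1/4
(6 + k(-3))*((1*4)*(-3)) = (6 + 1/4)*((1*4)*(-3)) = 25*(4*(-3))/4 = (25/4)*(-12) = -75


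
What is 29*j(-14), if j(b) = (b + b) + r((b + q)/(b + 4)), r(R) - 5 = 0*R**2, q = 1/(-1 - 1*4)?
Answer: -667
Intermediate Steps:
q = -1/5 (q = 1/(-1 - 4) = 1/(-5) = -1/5 ≈ -0.20000)
r(R) = 5 (r(R) = 5 + 0*R**2 = 5 + 0 = 5)
j(b) = 5 + 2*b (j(b) = (b + b) + 5 = 2*b + 5 = 5 + 2*b)
29*j(-14) = 29*(5 + 2*(-14)) = 29*(5 - 28) = 29*(-23) = -667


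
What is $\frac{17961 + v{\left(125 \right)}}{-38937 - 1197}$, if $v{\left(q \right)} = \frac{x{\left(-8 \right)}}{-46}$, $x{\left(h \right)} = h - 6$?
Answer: $- \frac{206555}{461541} \approx -0.44753$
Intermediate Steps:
$x{\left(h \right)} = -6 + h$ ($x{\left(h \right)} = h - 6 = -6 + h$)
$v{\left(q \right)} = \frac{7}{23}$ ($v{\left(q \right)} = \frac{-6 - 8}{-46} = \left(-14\right) \left(- \frac{1}{46}\right) = \frac{7}{23}$)
$\frac{17961 + v{\left(125 \right)}}{-38937 - 1197} = \frac{17961 + \frac{7}{23}}{-38937 - 1197} = \frac{413110}{23 \left(-40134\right)} = \frac{413110}{23} \left(- \frac{1}{40134}\right) = - \frac{206555}{461541}$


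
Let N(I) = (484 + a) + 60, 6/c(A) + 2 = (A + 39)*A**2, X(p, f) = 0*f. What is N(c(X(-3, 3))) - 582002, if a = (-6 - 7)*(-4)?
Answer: -581406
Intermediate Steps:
X(p, f) = 0
a = 52 (a = -13*(-4) = 52)
c(A) = 6/(-2 + A**2*(39 + A)) (c(A) = 6/(-2 + (A + 39)*A**2) = 6/(-2 + (39 + A)*A**2) = 6/(-2 + A**2*(39 + A)))
N(I) = 596 (N(I) = (484 + 52) + 60 = 536 + 60 = 596)
N(c(X(-3, 3))) - 582002 = 596 - 582002 = -581406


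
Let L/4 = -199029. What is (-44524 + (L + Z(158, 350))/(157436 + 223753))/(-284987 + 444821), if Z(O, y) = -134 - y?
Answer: -8486427818/30463481313 ≈ -0.27858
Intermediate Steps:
L = -796116 (L = 4*(-199029) = -796116)
(-44524 + (L + Z(158, 350))/(157436 + 223753))/(-284987 + 444821) = (-44524 + (-796116 + (-134 - 1*350))/(157436 + 223753))/(-284987 + 444821) = (-44524 + (-796116 + (-134 - 350))/381189)/159834 = (-44524 + (-796116 - 484)*(1/381189))*(1/159834) = (-44524 - 796600*1/381189)*(1/159834) = (-44524 - 796600/381189)*(1/159834) = -16972855636/381189*1/159834 = -8486427818/30463481313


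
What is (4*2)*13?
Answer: 104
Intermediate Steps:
(4*2)*13 = 8*13 = 104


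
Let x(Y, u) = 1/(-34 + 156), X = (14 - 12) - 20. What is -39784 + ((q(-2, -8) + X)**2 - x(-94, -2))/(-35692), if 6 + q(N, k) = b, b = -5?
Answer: -173236507017/4354424 ≈ -39784.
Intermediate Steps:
q(N, k) = -11 (q(N, k) = -6 - 5 = -11)
X = -18 (X = 2 - 20 = -18)
x(Y, u) = 1/122
-39784 + ((q(-2, -8) + X)**2 - x(-94, -2))/(-35692) = -39784 + ((-11 - 18)**2 - 1*1/122)/(-35692) = -39784 + ((-29)**2 - 1/122)*(-1/35692) = -39784 + (841 - 1/122)*(-1/35692) = -39784 + (102601/122)*(-1/35692) = -39784 - 102601/4354424 = -173236507017/4354424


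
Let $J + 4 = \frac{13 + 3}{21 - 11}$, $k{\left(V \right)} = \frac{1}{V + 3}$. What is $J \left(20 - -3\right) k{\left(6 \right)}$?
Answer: $- \frac{92}{15} \approx -6.1333$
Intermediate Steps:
$k{\left(V \right)} = \frac{1}{3 + V}$
$J = - \frac{12}{5}$ ($J = -4 + \frac{13 + 3}{21 - 11} = -4 + \frac{16}{10} = -4 + 16 \cdot \frac{1}{10} = -4 + \frac{8}{5} = - \frac{12}{5} \approx -2.4$)
$J \left(20 - -3\right) k{\left(6 \right)} = \frac{\left(- \frac{12}{5}\right) \left(20 - -3\right)}{3 + 6} = \frac{\left(- \frac{12}{5}\right) \left(20 + 3\right)}{9} = \left(- \frac{12}{5}\right) 23 \cdot \frac{1}{9} = \left(- \frac{276}{5}\right) \frac{1}{9} = - \frac{92}{15}$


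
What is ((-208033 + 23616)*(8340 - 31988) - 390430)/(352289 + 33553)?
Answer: 2180351393/192921 ≈ 11302.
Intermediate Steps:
((-208033 + 23616)*(8340 - 31988) - 390430)/(352289 + 33553) = (-184417*(-23648) - 390430)/385842 = (4361093216 - 390430)*(1/385842) = 4360702786*(1/385842) = 2180351393/192921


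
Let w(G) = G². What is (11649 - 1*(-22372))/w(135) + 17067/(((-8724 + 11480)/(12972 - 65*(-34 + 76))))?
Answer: 1592913831013/25114050 ≈ 63427.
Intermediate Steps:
(11649 - 1*(-22372))/w(135) + 17067/(((-8724 + 11480)/(12972 - 65*(-34 + 76)))) = (11649 - 1*(-22372))/(135²) + 17067/(((-8724 + 11480)/(12972 - 65*(-34 + 76)))) = (11649 + 22372)/18225 + 17067/((2756/(12972 - 65*42))) = 34021*(1/18225) + 17067/((2756/(12972 - 2730))) = 34021/18225 + 17067/((2756/10242)) = 34021/18225 + 17067/((2756*(1/10242))) = 34021/18225 + 17067/(1378/5121) = 34021/18225 + 17067*(5121/1378) = 34021/18225 + 87400107/1378 = 1592913831013/25114050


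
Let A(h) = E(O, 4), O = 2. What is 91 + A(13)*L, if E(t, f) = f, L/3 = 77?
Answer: 1015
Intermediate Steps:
L = 231 (L = 3*77 = 231)
A(h) = 4
91 + A(13)*L = 91 + 4*231 = 91 + 924 = 1015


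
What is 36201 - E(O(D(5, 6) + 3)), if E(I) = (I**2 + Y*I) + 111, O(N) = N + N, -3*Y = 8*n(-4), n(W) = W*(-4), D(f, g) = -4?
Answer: 108002/3 ≈ 36001.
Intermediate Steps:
n(W) = -4*W
Y = -128/3 (Y = -8*(-4*(-4))/3 = -8*16/3 = -1/3*128 = -128/3 ≈ -42.667)
O(N) = 2*N
E(I) = 111 + I**2 - 128*I/3 (E(I) = (I**2 - 128*I/3) + 111 = 111 + I**2 - 128*I/3)
36201 - E(O(D(5, 6) + 3)) = 36201 - (111 + (2*(-4 + 3))**2 - 256*(-4 + 3)/3) = 36201 - (111 + (2*(-1))**2 - 256*(-1)/3) = 36201 - (111 + (-2)**2 - 128/3*(-2)) = 36201 - (111 + 4 + 256/3) = 36201 - 1*601/3 = 36201 - 601/3 = 108002/3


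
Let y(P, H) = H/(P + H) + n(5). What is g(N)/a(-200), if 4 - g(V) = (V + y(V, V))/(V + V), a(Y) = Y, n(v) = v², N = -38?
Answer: -583/30400 ≈ -0.019178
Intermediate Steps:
y(P, H) = 25 + H/(H + P) (y(P, H) = H/(P + H) + 5² = H/(H + P) + 25 = 25 + H/(H + P))
g(V) = 4 - (51/2 + V)/(2*V) (g(V) = 4 - (V + (25*V + 26*V)/(V + V))/(V + V) = 4 - (V + (51*V)/((2*V)))/(2*V) = 4 - (V + (1/(2*V))*(51*V))*1/(2*V) = 4 - (V + 51/2)*1/(2*V) = 4 - (51/2 + V)*1/(2*V) = 4 - (51/2 + V)/(2*V))
g(N)/a(-200) = ((¼)*(-51 + 14*(-38))/(-38))/(-200) = ((¼)*(-1/38)*(-51 - 532))*(-1/200) = ((¼)*(-1/38)*(-583))*(-1/200) = (583/152)*(-1/200) = -583/30400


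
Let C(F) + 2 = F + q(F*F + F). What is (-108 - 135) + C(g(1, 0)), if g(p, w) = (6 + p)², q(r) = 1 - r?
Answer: -2645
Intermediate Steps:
C(F) = -1 - F² (C(F) = -2 + (F + (1 - (F*F + F))) = -2 + (F + (1 - (F² + F))) = -2 + (F + (1 - (F + F²))) = -2 + (F + (1 + (-F - F²))) = -2 + (F + (1 - F - F²)) = -2 + (1 - F²) = -1 - F²)
(-108 - 135) + C(g(1, 0)) = (-108 - 135) + (-1 - ((6 + 1)²)²) = -243 + (-1 - (7²)²) = -243 + (-1 - 1*49²) = -243 + (-1 - 1*2401) = -243 + (-1 - 2401) = -243 - 2402 = -2645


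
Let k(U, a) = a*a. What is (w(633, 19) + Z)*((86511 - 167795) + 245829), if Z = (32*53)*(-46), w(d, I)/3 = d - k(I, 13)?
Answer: -12608096080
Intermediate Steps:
k(U, a) = a²
w(d, I) = -507 + 3*d (w(d, I) = 3*(d - 1*13²) = 3*(d - 1*169) = 3*(d - 169) = 3*(-169 + d) = -507 + 3*d)
Z = -78016 (Z = 1696*(-46) = -78016)
(w(633, 19) + Z)*((86511 - 167795) + 245829) = ((-507 + 3*633) - 78016)*((86511 - 167795) + 245829) = ((-507 + 1899) - 78016)*(-81284 + 245829) = (1392 - 78016)*164545 = -76624*164545 = -12608096080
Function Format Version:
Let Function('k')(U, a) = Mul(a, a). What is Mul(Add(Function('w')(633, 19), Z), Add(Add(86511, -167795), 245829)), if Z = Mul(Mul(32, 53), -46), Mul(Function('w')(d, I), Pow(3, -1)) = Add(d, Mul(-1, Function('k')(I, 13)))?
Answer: -12608096080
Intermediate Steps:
Function('k')(U, a) = Pow(a, 2)
Function('w')(d, I) = Add(-507, Mul(3, d)) (Function('w')(d, I) = Mul(3, Add(d, Mul(-1, Pow(13, 2)))) = Mul(3, Add(d, Mul(-1, 169))) = Mul(3, Add(d, -169)) = Mul(3, Add(-169, d)) = Add(-507, Mul(3, d)))
Z = -78016 (Z = Mul(1696, -46) = -78016)
Mul(Add(Function('w')(633, 19), Z), Add(Add(86511, -167795), 245829)) = Mul(Add(Add(-507, Mul(3, 633)), -78016), Add(Add(86511, -167795), 245829)) = Mul(Add(Add(-507, 1899), -78016), Add(-81284, 245829)) = Mul(Add(1392, -78016), 164545) = Mul(-76624, 164545) = -12608096080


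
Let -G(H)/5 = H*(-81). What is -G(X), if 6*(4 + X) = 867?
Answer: -113805/2 ≈ -56903.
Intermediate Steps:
X = 281/2 (X = -4 + (⅙)*867 = -4 + 289/2 = 281/2 ≈ 140.50)
G(H) = 405*H (G(H) = -5*H*(-81) = -(-405)*H = 405*H)
-G(X) = -405*281/2 = -1*113805/2 = -113805/2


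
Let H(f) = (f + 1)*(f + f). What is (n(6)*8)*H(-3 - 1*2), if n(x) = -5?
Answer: -1600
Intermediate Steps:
H(f) = 2*f*(1 + f) (H(f) = (1 + f)*(2*f) = 2*f*(1 + f))
(n(6)*8)*H(-3 - 1*2) = (-5*8)*(2*(-3 - 1*2)*(1 + (-3 - 1*2))) = -80*(-3 - 2)*(1 + (-3 - 2)) = -80*(-5)*(1 - 5) = -80*(-5)*(-4) = -40*40 = -1600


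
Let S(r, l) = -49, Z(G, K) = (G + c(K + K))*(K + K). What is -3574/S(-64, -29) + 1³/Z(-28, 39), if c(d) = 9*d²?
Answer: 15256634065/209170416 ≈ 72.939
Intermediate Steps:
Z(G, K) = 2*K*(G + 36*K²) (Z(G, K) = (G + 9*(K + K)²)*(K + K) = (G + 9*(2*K)²)*(2*K) = (G + 9*(4*K²))*(2*K) = (G + 36*K²)*(2*K) = 2*K*(G + 36*K²))
-3574/S(-64, -29) + 1³/Z(-28, 39) = -3574/(-49) + 1³/((2*39*(-28 + 36*39²))) = -3574*(-1/49) + 1/(2*39*(-28 + 36*1521)) = 3574/49 + 1/(2*39*(-28 + 54756)) = 3574/49 + 1/(2*39*54728) = 3574/49 + 1/4268784 = 15256634065/209170416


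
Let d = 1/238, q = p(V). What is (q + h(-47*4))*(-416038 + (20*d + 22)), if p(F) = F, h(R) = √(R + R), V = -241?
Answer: 11930920454/119 - 99011788*I*√94/119 ≈ 1.0026e+8 - 8.0668e+6*I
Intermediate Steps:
h(R) = √2*√R (h(R) = √(2*R) = √2*√R)
q = -241
d = 1/238 ≈ 0.0042017
(q + h(-47*4))*(-416038 + (20*d + 22)) = (-241 + √2*√(-47*4))*(-416038 + (20*(1/238) + 22)) = (-241 + √2*√(-188))*(-416038 + (10/119 + 22)) = (-241 + √2*(2*I*√47))*(-416038 + 2628/119) = (-241 + 2*I*√94)*(-49505894/119) = 11930920454/119 - 99011788*I*√94/119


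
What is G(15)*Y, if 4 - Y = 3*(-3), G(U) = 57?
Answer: 741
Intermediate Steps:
Y = 13 (Y = 4 - 3*(-3) = 4 - 1*(-9) = 4 + 9 = 13)
G(15)*Y = 57*13 = 741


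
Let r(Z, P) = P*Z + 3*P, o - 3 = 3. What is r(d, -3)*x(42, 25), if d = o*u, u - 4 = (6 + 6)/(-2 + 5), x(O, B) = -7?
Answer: 1071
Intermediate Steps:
u = 8 (u = 4 + (6 + 6)/(-2 + 5) = 4 + 12/3 = 4 + 12*(⅓) = 4 + 4 = 8)
o = 6 (o = 3 + 3 = 6)
d = 48 (d = 6*8 = 48)
r(Z, P) = 3*P + P*Z
r(d, -3)*x(42, 25) = -3*(3 + 48)*(-7) = -3*51*(-7) = -153*(-7) = 1071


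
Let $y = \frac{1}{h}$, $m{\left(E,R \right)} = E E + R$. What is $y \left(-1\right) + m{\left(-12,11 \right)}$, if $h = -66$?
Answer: $\frac{10231}{66} \approx 155.02$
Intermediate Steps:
$m{\left(E,R \right)} = R + E^{2}$ ($m{\left(E,R \right)} = E^{2} + R = R + E^{2}$)
$y = - \frac{1}{66}$ ($y = \frac{1}{-66} = - \frac{1}{66} \approx -0.015152$)
$y \left(-1\right) + m{\left(-12,11 \right)} = \left(- \frac{1}{66}\right) \left(-1\right) + \left(11 + \left(-12\right)^{2}\right) = \frac{1}{66} + \left(11 + 144\right) = \frac{1}{66} + 155 = \frac{10231}{66}$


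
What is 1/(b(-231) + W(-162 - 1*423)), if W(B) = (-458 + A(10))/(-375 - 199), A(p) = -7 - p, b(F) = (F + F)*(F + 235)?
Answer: -574/1060277 ≈ -0.00054137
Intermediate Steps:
b(F) = 2*F*(235 + F) (b(F) = (2*F)*(235 + F) = 2*F*(235 + F))
W(B) = 475/574 (W(B) = (-458 + (-7 - 1*10))/(-375 - 199) = (-458 + (-7 - 10))/(-574) = (-458 - 17)*(-1/574) = -475*(-1/574) = 475/574)
1/(b(-231) + W(-162 - 1*423)) = 1/(2*(-231)*(235 - 231) + 475/574) = 1/(2*(-231)*4 + 475/574) = 1/(-1848 + 475/574) = 1/(-1060277/574) = -574/1060277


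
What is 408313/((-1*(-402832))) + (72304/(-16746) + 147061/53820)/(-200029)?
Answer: 3067136507244276017/3025941063234981840 ≈ 1.0136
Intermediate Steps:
408313/((-1*(-402832))) + (72304/(-16746) + 147061/53820)/(-200029) = 408313/402832 + (72304*(-1/16746) + 147061*(1/53820))*(-1/200029) = 408313*(1/402832) + (-36152/8373 + 147061/53820)*(-1/200029) = 408313/402832 - 238119629/150211620*(-1/200029) = 408313/402832 + 238119629/30046680136980 = 3067136507244276017/3025941063234981840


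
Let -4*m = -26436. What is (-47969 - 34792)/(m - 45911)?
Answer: 82761/39302 ≈ 2.1058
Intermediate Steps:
m = 6609 (m = -1/4*(-26436) = 6609)
(-47969 - 34792)/(m - 45911) = (-47969 - 34792)/(6609 - 45911) = -82761/(-39302) = -82761*(-1/39302) = 82761/39302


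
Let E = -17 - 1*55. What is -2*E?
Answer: 144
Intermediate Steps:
E = -72 (E = -17 - 55 = -72)
-2*E = -2*(-72) = 144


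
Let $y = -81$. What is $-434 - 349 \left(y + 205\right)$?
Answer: $-43710$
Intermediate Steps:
$-434 - 349 \left(y + 205\right) = -434 - 349 \left(-81 + 205\right) = -434 - 43276 = -43710$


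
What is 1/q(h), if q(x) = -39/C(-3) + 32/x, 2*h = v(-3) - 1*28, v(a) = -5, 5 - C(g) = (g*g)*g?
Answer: -1056/3335 ≈ -0.31664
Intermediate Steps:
C(g) = 5 - g³ (C(g) = 5 - g*g*g = 5 - g²*g = 5 - g³)
h = -33/2 (h = (-5 - 1*28)/2 = (-5 - 28)/2 = (½)*(-33) = -33/2 ≈ -16.500)
q(x) = -39/32 + 32/x (q(x) = -39/(5 - 1*(-3)³) + 32/x = -39/(5 - 1*(-27)) + 32/x = -39/(5 + 27) + 32/x = -39/32 + 32/x)
1/q(h) = 1/(-39/32 + 32/(-33/2)) = 1/(-39/32 + 32*(-2/33)) = 1/(-39/32 - 64/33) = 1/(-3335/1056) = -1056/3335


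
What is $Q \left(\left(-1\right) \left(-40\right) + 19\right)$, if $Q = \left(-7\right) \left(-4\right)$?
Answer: $1652$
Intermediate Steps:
$Q = 28$
$Q \left(\left(-1\right) \left(-40\right) + 19\right) = 28 \left(\left(-1\right) \left(-40\right) + 19\right) = 28 \left(40 + 19\right) = 28 \cdot 59 = 1652$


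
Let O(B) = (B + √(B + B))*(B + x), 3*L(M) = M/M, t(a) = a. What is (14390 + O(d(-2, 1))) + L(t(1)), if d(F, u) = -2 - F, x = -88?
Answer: 43171/3 ≈ 14390.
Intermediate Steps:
L(M) = ⅓ (L(M) = (M/M)/3 = (⅓)*1 = ⅓)
O(B) = (-88 + B)*(B + √2*√B) (O(B) = (B + √(B + B))*(B - 88) = (B + √(2*B))*(-88 + B) = (B + √2*√B)*(-88 + B) = (-88 + B)*(B + √2*√B))
(14390 + O(d(-2, 1))) + L(t(1)) = (14390 + ((-2 - 1*(-2))² - 88*(-2 - 1*(-2)) + √2*(-2 - 1*(-2))^(3/2) - 88*√2*√(-2 - 1*(-2)))) + ⅓ = (14390 + ((-2 + 2)² - 88*(-2 + 2) + √2*(-2 + 2)^(3/2) - 88*√2*√(-2 + 2))) + ⅓ = (14390 + (0² - 88*0 + √2*0^(3/2) - 88*√2*√0)) + ⅓ = (14390 + (0 + 0 + √2*0 - 88*√2*0)) + ⅓ = (14390 + (0 + 0 + 0 + 0)) + ⅓ = (14390 + 0) + ⅓ = 14390 + ⅓ = 43171/3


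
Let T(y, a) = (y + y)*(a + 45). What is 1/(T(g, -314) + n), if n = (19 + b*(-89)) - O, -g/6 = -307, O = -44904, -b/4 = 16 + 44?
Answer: -1/924713 ≈ -1.0814e-6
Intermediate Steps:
b = -240 (b = -4*(16 + 44) = -4*60 = -240)
g = 1842 (g = -6*(-307) = 1842)
n = 66283 (n = (19 - 240*(-89)) - 1*(-44904) = (19 + 21360) + 44904 = 21379 + 44904 = 66283)
T(y, a) = 2*y*(45 + a) (T(y, a) = (2*y)*(45 + a) = 2*y*(45 + a))
1/(T(g, -314) + n) = 1/(2*1842*(45 - 314) + 66283) = 1/(2*1842*(-269) + 66283) = 1/(-990996 + 66283) = 1/(-924713) = -1/924713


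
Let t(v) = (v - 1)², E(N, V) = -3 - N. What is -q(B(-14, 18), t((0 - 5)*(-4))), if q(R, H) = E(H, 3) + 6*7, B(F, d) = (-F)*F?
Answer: 322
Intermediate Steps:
B(F, d) = -F²
t(v) = (-1 + v)²
q(R, H) = 39 - H (q(R, H) = (-3 - H) + 6*7 = (-3 - H) + 42 = 39 - H)
-q(B(-14, 18), t((0 - 5)*(-4))) = -(39 - (-1 + (0 - 5)*(-4))²) = -(39 - (-1 - 5*(-4))²) = -(39 - (-1 + 20)²) = -(39 - 1*19²) = -(39 - 1*361) = -(39 - 361) = -1*(-322) = 322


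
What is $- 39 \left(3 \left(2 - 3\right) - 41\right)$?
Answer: $1716$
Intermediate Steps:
$- 39 \left(3 \left(2 - 3\right) - 41\right) = - 39 \left(3 \left(-1\right) - 41\right) = - 39 \left(-3 - 41\right) = \left(-39\right) \left(-44\right) = 1716$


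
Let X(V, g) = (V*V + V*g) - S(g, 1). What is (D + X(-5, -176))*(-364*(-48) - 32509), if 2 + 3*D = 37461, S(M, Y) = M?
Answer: -612035974/3 ≈ -2.0401e+8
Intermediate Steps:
X(V, g) = V² - g + V*g (X(V, g) = (V*V + V*g) - g = (V² + V*g) - g = V² - g + V*g)
D = 37459/3 (D = -⅔ + (⅓)*37461 = -⅔ + 12487 = 37459/3 ≈ 12486.)
(D + X(-5, -176))*(-364*(-48) - 32509) = (37459/3 + ((-5)² - 1*(-176) - 5*(-176)))*(-364*(-48) - 32509) = (37459/3 + (25 + 176 + 880))*(17472 - 32509) = (37459/3 + 1081)*(-15037) = (40702/3)*(-15037) = -612035974/3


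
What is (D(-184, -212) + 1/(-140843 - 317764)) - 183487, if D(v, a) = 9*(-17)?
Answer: -84218589481/458607 ≈ -1.8364e+5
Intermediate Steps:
D(v, a) = -153
(D(-184, -212) + 1/(-140843 - 317764)) - 183487 = (-153 + 1/(-140843 - 317764)) - 183487 = (-153 + 1/(-458607)) - 183487 = (-153 - 1/458607) - 183487 = -70166872/458607 - 183487 = -84218589481/458607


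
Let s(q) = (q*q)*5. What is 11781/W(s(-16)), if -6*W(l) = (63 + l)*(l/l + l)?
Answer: -198/4819 ≈ -0.041087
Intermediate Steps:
s(q) = 5*q**2 (s(q) = q**2*5 = 5*q**2)
W(l) = -(1 + l)*(63 + l)/6 (W(l) = -(63 + l)*(l/l + l)/6 = -(63 + l)*(1 + l)/6 = -(1 + l)*(63 + l)/6)
11781/W(s(-16)) = 11781/(-21/2 - 160*(-16)**2/3 - (5*(-16)**2)**2/6) = 11781/(-21/2 - 160*256/3 - (5*256)**2/6) = 11781/(-21/2 - 32/3*1280 - 1/6*1280**2) = 11781/(-21/2 - 40960/3 - 1/6*1638400) = 11781/(-21/2 - 40960/3 - 819200/3) = 11781/(-573461/2) = 11781*(-2/573461) = -198/4819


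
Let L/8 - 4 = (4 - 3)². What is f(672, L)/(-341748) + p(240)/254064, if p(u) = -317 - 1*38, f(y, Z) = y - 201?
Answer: -6694019/2411829552 ≈ -0.0027755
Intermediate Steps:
L = 40 (L = 32 + 8*(4 - 3)² = 32 + 8*1² = 32 + 8*1 = 32 + 8 = 40)
f(y, Z) = -201 + y
p(u) = -355 (p(u) = -317 - 38 = -355)
f(672, L)/(-341748) + p(240)/254064 = (-201 + 672)/(-341748) - 355/254064 = 471*(-1/341748) - 355*1/254064 = -157/113916 - 355/254064 = -6694019/2411829552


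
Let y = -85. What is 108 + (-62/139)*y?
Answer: 20282/139 ≈ 145.91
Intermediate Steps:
108 + (-62/139)*y = 108 - 62/139*(-85) = 108 + 5270/139 = 20282/139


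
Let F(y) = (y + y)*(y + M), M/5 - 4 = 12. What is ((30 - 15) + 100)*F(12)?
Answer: 253920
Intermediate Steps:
M = 80 (M = 20 + 5*12 = 20 + 60 = 80)
F(y) = 2*y*(80 + y) (F(y) = (y + y)*(y + 80) = (2*y)*(80 + y) = 2*y*(80 + y))
((30 - 15) + 100)*F(12) = ((30 - 15) + 100)*(2*12*(80 + 12)) = (15 + 100)*(2*12*92) = 115*2208 = 253920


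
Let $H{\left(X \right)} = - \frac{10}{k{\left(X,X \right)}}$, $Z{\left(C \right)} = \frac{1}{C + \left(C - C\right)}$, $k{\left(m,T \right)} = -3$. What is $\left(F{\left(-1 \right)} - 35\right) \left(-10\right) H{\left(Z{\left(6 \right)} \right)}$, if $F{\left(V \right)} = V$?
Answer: $1200$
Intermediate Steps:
$Z{\left(C \right)} = \frac{1}{C}$ ($Z{\left(C \right)} = \frac{1}{C + 0} = \frac{1}{C}$)
$H{\left(X \right)} = \frac{10}{3}$ ($H{\left(X \right)} = - \frac{10}{-3} = \left(-10\right) \left(- \frac{1}{3}\right) = \frac{10}{3}$)
$\left(F{\left(-1 \right)} - 35\right) \left(-10\right) H{\left(Z{\left(6 \right)} \right)} = \left(-1 - 35\right) \left(-10\right) \frac{10}{3} = \left(-36\right) \left(-10\right) \frac{10}{3} = 360 \cdot \frac{10}{3} = 1200$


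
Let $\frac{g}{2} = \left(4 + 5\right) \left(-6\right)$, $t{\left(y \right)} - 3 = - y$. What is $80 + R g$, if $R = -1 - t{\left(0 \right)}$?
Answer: $512$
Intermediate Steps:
$t{\left(y \right)} = 3 - y$
$R = -4$ ($R = -1 - \left(3 - 0\right) = -1 - \left(3 + 0\right) = -1 - 3 = -4$)
$g = -108$ ($g = 2 \left(4 + 5\right) \left(-6\right) = 2 \cdot 9 \left(-6\right) = 2 \left(-54\right) = -108$)
$80 + R g = 80 - -432 = 80 + 432 = 512$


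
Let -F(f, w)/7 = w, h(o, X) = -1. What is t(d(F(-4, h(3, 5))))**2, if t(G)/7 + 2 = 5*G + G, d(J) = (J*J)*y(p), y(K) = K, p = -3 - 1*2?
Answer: 106172416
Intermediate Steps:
p = -5 (p = -3 - 2 = -5)
F(f, w) = -7*w
d(J) = -5*J**2 (d(J) = (J*J)*(-5) = J**2*(-5) = -5*J**2)
t(G) = -14 + 42*G (t(G) = -14 + 7*(5*G + G) = -14 + 7*(6*G) = -14 + 42*G)
t(d(F(-4, h(3, 5))))**2 = (-14 + 42*(-5*(-7*(-1))**2))**2 = (-14 + 42*(-5*7**2))**2 = (-14 + 42*(-5*49))**2 = (-14 + 42*(-245))**2 = (-14 - 10290)**2 = (-10304)**2 = 106172416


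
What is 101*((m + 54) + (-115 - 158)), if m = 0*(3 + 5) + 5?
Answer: -21614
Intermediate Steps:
m = 5 (m = 0*8 + 5 = 0 + 5 = 5)
101*((m + 54) + (-115 - 158)) = 101*((5 + 54) + (-115 - 158)) = 101*(59 - 273) = 101*(-214) = -21614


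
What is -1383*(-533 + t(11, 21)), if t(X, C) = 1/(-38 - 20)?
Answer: 42755445/58 ≈ 7.3716e+5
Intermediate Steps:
t(X, C) = -1/58 (t(X, C) = 1/(-58) = -1/58)
-1383*(-533 + t(11, 21)) = -1383*(-533 - 1/58) = -1383*(-30915/58) = 42755445/58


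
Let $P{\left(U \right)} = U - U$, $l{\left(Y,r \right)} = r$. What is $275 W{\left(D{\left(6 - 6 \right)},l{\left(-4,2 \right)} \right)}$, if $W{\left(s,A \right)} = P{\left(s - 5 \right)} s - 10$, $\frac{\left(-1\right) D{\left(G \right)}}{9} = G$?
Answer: $-2750$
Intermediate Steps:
$D{\left(G \right)} = - 9 G$
$P{\left(U \right)} = 0$
$W{\left(s,A \right)} = -10$ ($W{\left(s,A \right)} = 0 s - 10 = 0 - 10 = -10$)
$275 W{\left(D{\left(6 - 6 \right)},l{\left(-4,2 \right)} \right)} = 275 \left(-10\right) = -2750$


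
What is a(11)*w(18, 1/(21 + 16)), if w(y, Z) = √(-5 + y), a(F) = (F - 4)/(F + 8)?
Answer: 7*√13/19 ≈ 1.3284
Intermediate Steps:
a(F) = (-4 + F)/(8 + F)
a(11)*w(18, 1/(21 + 16)) = ((-4 + 11)/(8 + 11))*√(-5 + 18) = (7/19)*√13 = ((1/19)*7)*√13 = 7*√13/19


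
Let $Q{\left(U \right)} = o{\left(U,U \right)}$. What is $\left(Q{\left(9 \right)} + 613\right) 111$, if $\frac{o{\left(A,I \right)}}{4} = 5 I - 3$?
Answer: $86691$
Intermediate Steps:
$o{\left(A,I \right)} = -12 + 20 I$ ($o{\left(A,I \right)} = 4 \left(5 I - 3\right) = 4 \left(-3 + 5 I\right) = -12 + 20 I$)
$Q{\left(U \right)} = -12 + 20 U$
$\left(Q{\left(9 \right)} + 613\right) 111 = \left(\left(-12 + 20 \cdot 9\right) + 613\right) 111 = \left(\left(-12 + 180\right) + 613\right) 111 = \left(168 + 613\right) 111 = 781 \cdot 111 = 86691$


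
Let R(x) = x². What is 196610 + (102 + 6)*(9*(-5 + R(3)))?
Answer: 200498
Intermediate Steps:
196610 + (102 + 6)*(9*(-5 + R(3))) = 196610 + (102 + 6)*(9*(-5 + 3²)) = 196610 + 108*(9*(-5 + 9)) = 196610 + 108*(9*4) = 196610 + 108*36 = 196610 + 3888 = 200498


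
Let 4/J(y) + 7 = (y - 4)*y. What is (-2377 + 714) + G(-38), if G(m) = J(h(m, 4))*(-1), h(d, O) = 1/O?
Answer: -211137/127 ≈ -1662.5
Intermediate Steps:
J(y) = 4/(-7 + y*(-4 + y)) (J(y) = 4/(-7 + (y - 4)*y) = 4/(-7 + (-4 + y)*y) = 4/(-7 + y*(-4 + y)))
G(m) = 64/127 (G(m) = (4/(-7 + (1/4)² - 4/4))*(-1) = (4/(-7 + (¼)² - 4*¼))*(-1) = (4/(-7 + 1/16 - 1))*(-1) = (4/(-127/16))*(-1) = (4*(-16/127))*(-1) = -64/127*(-1) = 64/127)
(-2377 + 714) + G(-38) = (-2377 + 714) + 64/127 = -1663 + 64/127 = -211137/127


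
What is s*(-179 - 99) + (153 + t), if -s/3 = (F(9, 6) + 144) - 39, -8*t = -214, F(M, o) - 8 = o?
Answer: 397703/4 ≈ 99426.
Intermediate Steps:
F(M, o) = 8 + o
t = 107/4 (t = -⅛*(-214) = 107/4 ≈ 26.750)
s = -357 (s = -3*(((8 + 6) + 144) - 39) = -3*((14 + 144) - 39) = -3*(158 - 39) = -3*119 = -357)
s*(-179 - 99) + (153 + t) = -357*(-179 - 99) + (153 + 107/4) = -357*(-278) + 719/4 = 99246 + 719/4 = 397703/4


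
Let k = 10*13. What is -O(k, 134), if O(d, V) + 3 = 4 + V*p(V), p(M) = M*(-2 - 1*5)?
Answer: 125691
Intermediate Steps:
k = 130
p(M) = -7*M (p(M) = M*(-2 - 5) = M*(-7) = -7*M)
O(d, V) = 1 - 7*V**2 (O(d, V) = -3 + (4 + V*(-7*V)) = -3 + (4 - 7*V**2) = 1 - 7*V**2)
-O(k, 134) = -(1 - 7*134**2) = -(1 - 7*17956) = -(1 - 125692) = -1*(-125691) = 125691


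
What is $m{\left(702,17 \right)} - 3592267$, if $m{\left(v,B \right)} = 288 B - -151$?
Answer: $-3587220$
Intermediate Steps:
$m{\left(v,B \right)} = 151 + 288 B$ ($m{\left(v,B \right)} = 288 B + 151 = 151 + 288 B$)
$m{\left(702,17 \right)} - 3592267 = \left(151 + 288 \cdot 17\right) - 3592267 = \left(151 + 4896\right) - 3592267 = 5047 - 3592267 = -3587220$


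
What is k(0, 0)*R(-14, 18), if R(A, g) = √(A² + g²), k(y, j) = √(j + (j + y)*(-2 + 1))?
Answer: 0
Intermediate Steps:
k(y, j) = √(-y) (k(y, j) = √(j + (j + y)*(-1)) = √(j + (-j - y)) = √(-y))
k(0, 0)*R(-14, 18) = √(-1*0)*√((-14)² + 18²) = √0*√(196 + 324) = 0*√520 = 0*(2*√130) = 0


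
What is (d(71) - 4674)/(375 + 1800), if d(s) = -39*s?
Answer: -2481/725 ≈ -3.4221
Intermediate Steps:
(d(71) - 4674)/(375 + 1800) = (-39*71 - 4674)/(375 + 1800) = (-2769 - 4674)/2175 = -7443*1/2175 = -2481/725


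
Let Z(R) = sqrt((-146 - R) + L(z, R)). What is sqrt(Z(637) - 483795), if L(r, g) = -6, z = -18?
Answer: sqrt(-483795 + I*sqrt(789)) ≈ 0.02 + 695.55*I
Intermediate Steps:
Z(R) = sqrt(-152 - R) (Z(R) = sqrt((-146 - R) - 6) = sqrt(-152 - R))
sqrt(Z(637) - 483795) = sqrt(sqrt(-152 - 1*637) - 483795) = sqrt(sqrt(-152 - 637) - 483795) = sqrt(sqrt(-789) - 483795) = sqrt(I*sqrt(789) - 483795) = sqrt(-483795 + I*sqrt(789))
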